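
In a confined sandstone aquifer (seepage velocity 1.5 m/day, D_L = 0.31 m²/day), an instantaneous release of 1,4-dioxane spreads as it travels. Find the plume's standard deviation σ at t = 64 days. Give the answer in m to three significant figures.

Dispersive spreading gives a Gaussian with σ² = 2Dt; advection only shifts the center.
σ = √(2 × 0.31 × 64) = 6.30 m.

6.30 m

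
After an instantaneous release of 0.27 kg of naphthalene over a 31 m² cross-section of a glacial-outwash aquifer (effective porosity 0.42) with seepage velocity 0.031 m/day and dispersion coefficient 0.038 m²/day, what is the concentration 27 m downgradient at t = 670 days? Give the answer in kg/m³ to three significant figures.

0.000792 kg/m³

For an instantaneous plane source, C(x,t) = M/(n_e·A·√(4πDt)) · exp(−(x−vt)²/(4Dt)), with n_e·A the pore (flow) area.
Plume center vt = 0.031 × 670 = 20.77 m, so the well at 27 m is 6.23 m downgradient of the peak.
√(4πDt) = 17.89 m, giving peak height M/(n_e·A·√(4πDt)) = 0.27/(0.42 × 31 × 17.89) = 0.001159 kg/m³.
(x−vt)²/(4Dt) = (6.23)²/(4 × 0.038 × 670) = 0.3811; exp(−0.3811) = 0.6831.
C = 0.001159 × 0.6831 = 0.000792 kg/m³.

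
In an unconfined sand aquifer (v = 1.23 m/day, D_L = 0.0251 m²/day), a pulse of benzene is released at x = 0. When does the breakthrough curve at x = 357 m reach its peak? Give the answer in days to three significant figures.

290 days

For the 1D instantaneous-source solution, setting ∂C/∂t = 0 at fixed x gives v²t² + 2Dt − x² = 0, so t = (√(D² + v²x²) − D)/v².
√(D² + v²x²) = √(0.0251² + 1.23² × 357²) = 439.1; v² = 1.5129.
t = (439.1 − 0.0251)/1.5129 = 290 days (vs. the pure-advection estimate x/v = 290 d).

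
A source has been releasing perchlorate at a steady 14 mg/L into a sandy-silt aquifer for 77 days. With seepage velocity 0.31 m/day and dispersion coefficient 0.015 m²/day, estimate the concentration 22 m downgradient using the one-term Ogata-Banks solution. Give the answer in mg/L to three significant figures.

For a continuous step input, C/C₀ ≈ ½·erfc((x−vt)/(2√(Dt))).
vt = 0.31 × 77 = 23.87 m and 2√(Dt) = 2√(0.015 × 77) = 2.149 m.
Argument (x−vt)/(2√(Dt)) = (22 − 23.87)/2.149 = -0.8702; ½·erfc(-0.8702) = 0.8908.
C = 14 × 0.8908 = 12.5 mg/L.

12.5 mg/L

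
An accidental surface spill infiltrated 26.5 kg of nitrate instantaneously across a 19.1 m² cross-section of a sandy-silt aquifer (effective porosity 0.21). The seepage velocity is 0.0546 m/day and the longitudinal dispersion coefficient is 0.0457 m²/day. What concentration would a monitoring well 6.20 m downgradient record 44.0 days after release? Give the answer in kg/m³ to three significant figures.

0.219 kg/m³

For an instantaneous plane source, C(x,t) = M/(n_e·A·√(4πDt)) · exp(−(x−vt)²/(4Dt)), with n_e·A the pore (flow) area.
Plume center vt = 0.0546 × 44.0 = 2.4024 m, so the well at 6.20 m is 3.7976 m downgradient of the peak.
√(4πDt) = 5.027 m, giving peak height M/(n_e·A·√(4πDt)) = 26.5/(0.21 × 19.1 × 5.027) = 1.314 kg/m³.
(x−vt)²/(4Dt) = (3.7976)²/(4 × 0.0457 × 44.0) = 1.793; exp(−1.793) = 0.1665.
C = 1.314 × 0.1665 = 0.219 kg/m³.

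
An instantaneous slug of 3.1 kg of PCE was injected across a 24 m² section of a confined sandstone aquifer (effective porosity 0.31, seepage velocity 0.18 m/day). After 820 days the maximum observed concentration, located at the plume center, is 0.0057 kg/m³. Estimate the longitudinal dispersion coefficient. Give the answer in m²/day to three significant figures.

At the plume center C_max = M/(n_e·A·√(4πDt)), so D = M²/(4πt·(n_e·A·C_max)²).
n_e·A·C_max = 0.31 × 24 × 0.0057 = 0.04241 kg/m.
D = 3.1²/(4π × 820 × 0.04241²) = 0.519 m²/day.

0.519 m²/day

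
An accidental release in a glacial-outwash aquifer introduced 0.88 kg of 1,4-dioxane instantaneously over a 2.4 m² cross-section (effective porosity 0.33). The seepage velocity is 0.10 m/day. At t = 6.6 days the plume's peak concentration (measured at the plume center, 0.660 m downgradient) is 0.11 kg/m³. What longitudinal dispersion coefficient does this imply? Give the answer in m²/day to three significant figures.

1.23 m²/day

At the plume center C_max = M/(n_e·A·√(4πDt)), so D = M²/(4πt·(n_e·A·C_max)²).
n_e·A·C_max = 0.33 × 2.4 × 0.11 = 0.08712 kg/m.
D = 0.88²/(4π × 6.6 × 0.08712²) = 1.23 m²/day.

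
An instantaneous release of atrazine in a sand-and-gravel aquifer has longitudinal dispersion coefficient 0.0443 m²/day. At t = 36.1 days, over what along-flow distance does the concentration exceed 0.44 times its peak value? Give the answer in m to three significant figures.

4.58 m

The plume is Gaussian with σ = √(2Dt) = √(2 × 0.0443 × 36.1) = 1.788 m.
C/C_peak = exp(−Δx²/(2σ²)) = 0.44 ⇒ Δx = σ·√(−2 ln 0.44) = 1.788 × 1.281 = 2.290 m.
Width = 2Δx = 4.58 m.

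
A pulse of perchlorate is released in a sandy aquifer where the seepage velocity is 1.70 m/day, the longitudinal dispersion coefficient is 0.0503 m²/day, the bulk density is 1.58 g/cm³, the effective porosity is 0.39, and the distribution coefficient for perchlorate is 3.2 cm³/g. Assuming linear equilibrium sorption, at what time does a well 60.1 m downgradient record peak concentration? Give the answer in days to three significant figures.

493 days

Retardation factor R = 1 + ρ_b·K_d/n = 1 + 1.58 × 3.2/0.39 = 13.96.
Sorption retards both mechanisms: v_R = v/R = 0.1218 m/day, D_R = D/R = 0.003603 m²/day.
Peak time from v_R²t² + 2D_R t − x² = 0: t = (√(D_R² + v_R²x²) − D_R)/v_R².
√(D_R² + v_R²x²) = √(0.003603² + 0.1218² × 60.1²) = 7.320; v_R² = 0.01484.
t = (7.320 − 0.003603)/0.01484 = 493 days.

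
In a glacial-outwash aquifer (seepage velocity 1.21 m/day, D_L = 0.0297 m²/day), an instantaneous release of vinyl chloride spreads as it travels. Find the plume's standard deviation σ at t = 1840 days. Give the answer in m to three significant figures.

Dispersive spreading gives a Gaussian with σ² = 2Dt; advection only shifts the center.
σ = √(2 × 0.0297 × 1840) = 10.5 m.

10.5 m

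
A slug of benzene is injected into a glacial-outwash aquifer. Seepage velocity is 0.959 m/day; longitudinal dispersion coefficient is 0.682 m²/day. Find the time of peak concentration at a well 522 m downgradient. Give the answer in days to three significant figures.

For the 1D instantaneous-source solution, setting ∂C/∂t = 0 at fixed x gives v²t² + 2Dt − x² = 0, so t = (√(D² + v²x²) − D)/v².
√(D² + v²x²) = √(0.682² + 0.959² × 522²) = 500.6; v² = 0.919681.
t = (500.6 − 0.682)/0.919681 = 544 days (vs. the pure-advection estimate x/v = 544 d).

544 days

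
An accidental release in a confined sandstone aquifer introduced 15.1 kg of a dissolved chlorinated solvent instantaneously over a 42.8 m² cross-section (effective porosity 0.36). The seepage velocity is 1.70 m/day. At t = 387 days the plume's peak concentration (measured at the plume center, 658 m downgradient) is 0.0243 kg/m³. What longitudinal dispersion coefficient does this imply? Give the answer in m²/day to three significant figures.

At the plume center C_max = M/(n_e·A·√(4πDt)), so D = M²/(4πt·(n_e·A·C_max)²).
n_e·A·C_max = 0.36 × 42.8 × 0.0243 = 0.3744 kg/m.
D = 15.1²/(4π × 387 × 0.3744²) = 0.334 m²/day.

0.334 m²/day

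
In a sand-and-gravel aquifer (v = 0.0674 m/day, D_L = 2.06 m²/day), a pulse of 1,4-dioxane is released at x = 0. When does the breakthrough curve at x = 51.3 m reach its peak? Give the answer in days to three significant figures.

433 days

For the 1D instantaneous-source solution, setting ∂C/∂t = 0 at fixed x gives v²t² + 2Dt − x² = 0, so t = (√(D² + v²x²) − D)/v².
√(D² + v²x²) = √(2.06² + 0.0674² × 51.3²) = 4.025; v² = 0.00454276.
t = (4.025 − 2.06)/0.00454276 = 433 days (vs. the pure-advection estimate x/v = 761 d).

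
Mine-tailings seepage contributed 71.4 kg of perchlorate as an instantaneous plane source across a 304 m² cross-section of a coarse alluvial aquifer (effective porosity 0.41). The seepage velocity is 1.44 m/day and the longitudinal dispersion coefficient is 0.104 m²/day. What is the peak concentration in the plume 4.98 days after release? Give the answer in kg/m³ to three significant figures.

0.225 kg/m³

The peak of an instantaneous 1D plume sits at x = vt; there the Gaussian factor is 1 and C_max = M/(n_e·A·√(4πDt)), where n_e·A is the pore area the mass is dissolved in.
√(4πDt) = √(4π × 0.104 × 4.98) = 2.551 m, so C_max = 71.4/(0.41 × 304 × 2.551) = 0.225 kg/m³.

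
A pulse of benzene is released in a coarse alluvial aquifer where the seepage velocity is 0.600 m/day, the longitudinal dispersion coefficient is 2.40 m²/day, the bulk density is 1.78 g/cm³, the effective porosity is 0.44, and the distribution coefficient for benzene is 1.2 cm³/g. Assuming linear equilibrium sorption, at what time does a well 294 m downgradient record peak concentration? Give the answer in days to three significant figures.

Retardation factor R = 1 + ρ_b·K_d/n = 1 + 1.78 × 1.2/0.44 = 5.855.
Sorption retards both mechanisms: v_R = v/R = 0.1025 m/day, D_R = D/R = 0.4099 m²/day.
Peak time from v_R²t² + 2D_R t − x² = 0: t = (√(D_R² + v_R²x²) − D_R)/v_R².
√(D_R² + v_R²x²) = √(0.4099² + 0.1025² × 294²) = 30.14; v_R² = 0.01051.
t = (30.14 − 0.4099)/0.01051 = 2830 days.

2830 days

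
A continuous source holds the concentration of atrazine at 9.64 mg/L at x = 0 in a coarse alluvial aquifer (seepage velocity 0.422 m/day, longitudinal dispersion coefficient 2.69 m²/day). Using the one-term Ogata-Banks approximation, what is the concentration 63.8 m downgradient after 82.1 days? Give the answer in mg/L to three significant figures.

For a continuous step input, C/C₀ ≈ ½·erfc((x−vt)/(2√(Dt))).
vt = 0.422 × 82.1 = 34.6462 m and 2√(Dt) = 2√(2.69 × 82.1) = 29.72 m.
Argument (x−vt)/(2√(Dt)) = (63.8 − 34.6462)/29.72 = 0.9809; ½·erfc(0.9809) = 0.08269.
C = 9.64 × 0.08269 = 0.797 mg/L.

0.797 mg/L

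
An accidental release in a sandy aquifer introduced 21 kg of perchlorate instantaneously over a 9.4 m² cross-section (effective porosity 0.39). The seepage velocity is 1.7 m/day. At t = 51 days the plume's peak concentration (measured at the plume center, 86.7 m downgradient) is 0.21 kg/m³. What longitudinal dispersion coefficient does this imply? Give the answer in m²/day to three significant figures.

1.16 m²/day

At the plume center C_max = M/(n_e·A·√(4πDt)), so D = M²/(4πt·(n_e·A·C_max)²).
n_e·A·C_max = 0.39 × 9.4 × 0.21 = 0.7699 kg/m.
D = 21²/(4π × 51 × 0.7699²) = 1.16 m²/day.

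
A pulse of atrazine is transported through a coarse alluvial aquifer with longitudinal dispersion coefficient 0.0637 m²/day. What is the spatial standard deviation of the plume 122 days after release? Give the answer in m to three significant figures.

3.94 m

Dispersive spreading gives a Gaussian with σ² = 2Dt; advection only shifts the center.
σ = √(2 × 0.0637 × 122) = 3.94 m.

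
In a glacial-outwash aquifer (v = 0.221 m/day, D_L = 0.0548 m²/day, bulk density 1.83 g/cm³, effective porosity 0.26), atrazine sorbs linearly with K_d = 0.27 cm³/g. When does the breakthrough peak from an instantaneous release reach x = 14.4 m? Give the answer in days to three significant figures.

Retardation factor R = 1 + ρ_b·K_d/n = 1 + 1.83 × 0.27/0.26 = 2.900.
Sorption retards both mechanisms: v_R = v/R = 0.07621 m/day, D_R = D/R = 0.01890 m²/day.
Peak time from v_R²t² + 2D_R t − x² = 0: t = (√(D_R² + v_R²x²) − D_R)/v_R².
√(D_R² + v_R²x²) = √(0.01890² + 0.07621² × 14.4²) = 1.098; v_R² = 0.005808.
t = (1.098 − 0.01890)/0.005808 = 186 days.

186 days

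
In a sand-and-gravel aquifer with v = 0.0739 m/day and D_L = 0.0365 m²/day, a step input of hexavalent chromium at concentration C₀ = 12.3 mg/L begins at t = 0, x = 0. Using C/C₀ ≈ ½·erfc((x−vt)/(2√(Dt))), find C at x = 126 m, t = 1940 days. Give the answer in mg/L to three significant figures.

For a continuous step input, C/C₀ ≈ ½·erfc((x−vt)/(2√(Dt))).
vt = 0.0739 × 1940 = 143.366 m and 2√(Dt) = 2√(0.0365 × 1940) = 16.83 m.
Argument (x−vt)/(2√(Dt)) = (126 − 143.366)/16.83 = -1.032; ½·erfc(-1.032) = 0.9278.
C = 12.3 × 0.9278 = 11.4 mg/L.

11.4 mg/L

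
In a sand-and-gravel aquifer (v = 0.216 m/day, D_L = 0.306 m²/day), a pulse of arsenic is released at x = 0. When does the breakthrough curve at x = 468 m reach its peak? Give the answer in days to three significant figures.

For the 1D instantaneous-source solution, setting ∂C/∂t = 0 at fixed x gives v²t² + 2Dt − x² = 0, so t = (√(D² + v²x²) − D)/v².
√(D² + v²x²) = √(0.306² + 0.216² × 468²) = 101.1; v² = 0.046656.
t = (101.1 − 0.306)/0.046656 = 2160 days (vs. the pure-advection estimate x/v = 2170 d).

2160 days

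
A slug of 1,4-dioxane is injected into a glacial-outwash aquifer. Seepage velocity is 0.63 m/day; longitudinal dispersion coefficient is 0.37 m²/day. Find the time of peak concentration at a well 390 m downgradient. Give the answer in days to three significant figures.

For the 1D instantaneous-source solution, setting ∂C/∂t = 0 at fixed x gives v²t² + 2Dt − x² = 0, so t = (√(D² + v²x²) − D)/v².
√(D² + v²x²) = √(0.37² + 0.63² × 390²) = 245.7; v² = 0.3969.
t = (245.7 − 0.37)/0.3969 = 618 days (vs. the pure-advection estimate x/v = 619 d).

618 days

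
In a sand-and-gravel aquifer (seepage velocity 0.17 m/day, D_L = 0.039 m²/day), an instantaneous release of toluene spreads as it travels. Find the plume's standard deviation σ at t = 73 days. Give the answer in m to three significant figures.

2.39 m

Dispersive spreading gives a Gaussian with σ² = 2Dt; advection only shifts the center.
σ = √(2 × 0.039 × 73) = 2.39 m.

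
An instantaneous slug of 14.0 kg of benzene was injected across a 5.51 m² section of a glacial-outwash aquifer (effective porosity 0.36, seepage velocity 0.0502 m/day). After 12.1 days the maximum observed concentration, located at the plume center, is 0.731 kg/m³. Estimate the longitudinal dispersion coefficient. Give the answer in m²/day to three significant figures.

0.613 m²/day

At the plume center C_max = M/(n_e·A·√(4πDt)), so D = M²/(4πt·(n_e·A·C_max)²).
n_e·A·C_max = 0.36 × 5.51 × 0.731 = 1.450 kg/m.
D = 14.0²/(4π × 12.1 × 1.450²) = 0.613 m²/day.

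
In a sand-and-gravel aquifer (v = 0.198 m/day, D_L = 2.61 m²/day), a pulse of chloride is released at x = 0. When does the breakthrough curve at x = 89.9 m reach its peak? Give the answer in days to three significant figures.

392 days

For the 1D instantaneous-source solution, setting ∂C/∂t = 0 at fixed x gives v²t² + 2Dt − x² = 0, so t = (√(D² + v²x²) − D)/v².
√(D² + v²x²) = √(2.61² + 0.198² × 89.9²) = 17.99; v² = 0.039204.
t = (17.99 − 2.61)/0.039204 = 392 days (vs. the pure-advection estimate x/v = 454 d).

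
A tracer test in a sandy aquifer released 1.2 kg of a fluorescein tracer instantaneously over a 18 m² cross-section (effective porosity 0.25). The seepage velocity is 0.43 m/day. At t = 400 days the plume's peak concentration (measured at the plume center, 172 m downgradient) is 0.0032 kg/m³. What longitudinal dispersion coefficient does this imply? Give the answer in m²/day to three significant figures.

At the plume center C_max = M/(n_e·A·√(4πDt)), so D = M²/(4πt·(n_e·A·C_max)²).
n_e·A·C_max = 0.25 × 18 × 0.0032 = 0.01440 kg/m.
D = 1.2²/(4π × 400 × 0.01440²) = 1.38 m²/day.

1.38 m²/day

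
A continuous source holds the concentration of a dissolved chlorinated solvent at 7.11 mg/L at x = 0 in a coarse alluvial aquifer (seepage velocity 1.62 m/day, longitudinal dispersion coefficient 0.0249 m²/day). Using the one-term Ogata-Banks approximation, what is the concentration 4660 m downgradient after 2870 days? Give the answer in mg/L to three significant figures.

For a continuous step input, C/C₀ ≈ ½·erfc((x−vt)/(2√(Dt))).
vt = 1.62 × 2870 = 4649.4 m and 2√(Dt) = 2√(0.0249 × 2870) = 16.91 m.
Argument (x−vt)/(2√(Dt)) = (4660 − 4649.4)/16.91 = 0.6268; ½·erfc(0.6268) = 0.1877.
C = 7.11 × 0.1877 = 1.33 mg/L.

1.33 mg/L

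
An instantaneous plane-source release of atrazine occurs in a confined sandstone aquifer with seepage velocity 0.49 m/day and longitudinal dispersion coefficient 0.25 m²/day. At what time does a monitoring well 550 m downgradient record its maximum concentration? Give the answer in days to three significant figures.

1120 days

For the 1D instantaneous-source solution, setting ∂C/∂t = 0 at fixed x gives v²t² + 2Dt − x² = 0, so t = (√(D² + v²x²) − D)/v².
√(D² + v²x²) = √(0.25² + 0.49² × 550²) = 269.5; v² = 0.2401.
t = (269.5 − 0.25)/0.2401 = 1120 days (vs. the pure-advection estimate x/v = 1120 d).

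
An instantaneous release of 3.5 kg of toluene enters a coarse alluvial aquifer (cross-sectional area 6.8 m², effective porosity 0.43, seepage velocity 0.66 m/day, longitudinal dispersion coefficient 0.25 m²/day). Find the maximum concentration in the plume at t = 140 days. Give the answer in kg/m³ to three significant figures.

0.0571 kg/m³

The peak of an instantaneous 1D plume sits at x = vt; there the Gaussian factor is 1 and C_max = M/(n_e·A·√(4πDt)), where n_e·A is the pore area the mass is dissolved in.
√(4πDt) = √(4π × 0.25 × 140) = 20.97 m, so C_max = 3.5/(0.43 × 6.8 × 20.97) = 0.0571 kg/m³.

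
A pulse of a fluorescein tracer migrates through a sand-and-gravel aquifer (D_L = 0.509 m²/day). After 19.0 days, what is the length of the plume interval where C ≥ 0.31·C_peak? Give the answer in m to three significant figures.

The plume is Gaussian with σ = √(2Dt) = √(2 × 0.509 × 19.0) = 4.398 m.
C/C_peak = exp(−Δx²/(2σ²)) = 0.31 ⇒ Δx = σ·√(−2 ln 0.31) = 4.398 × 1.530 = 6.729 m.
Width = 2Δx = 13.5 m.

13.5 m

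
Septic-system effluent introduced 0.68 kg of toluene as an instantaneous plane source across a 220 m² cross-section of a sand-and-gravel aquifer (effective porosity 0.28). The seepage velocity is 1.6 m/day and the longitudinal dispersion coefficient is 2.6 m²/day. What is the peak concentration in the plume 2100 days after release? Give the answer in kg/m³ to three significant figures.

The peak of an instantaneous 1D plume sits at x = vt; there the Gaussian factor is 1 and C_max = M/(n_e·A·√(4πDt)), where n_e·A is the pore area the mass is dissolved in.
√(4πDt) = √(4π × 2.6 × 2100) = 261.9 m, so C_max = 0.68/(0.28 × 220 × 261.9) = 4.21e-05 kg/m³.

4.21e-05 kg/m³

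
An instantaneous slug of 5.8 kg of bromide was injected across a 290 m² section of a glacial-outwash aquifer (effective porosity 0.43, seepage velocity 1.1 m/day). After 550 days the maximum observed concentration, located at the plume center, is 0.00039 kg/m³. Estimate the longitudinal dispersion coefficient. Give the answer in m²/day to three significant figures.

2.06 m²/day

At the plume center C_max = M/(n_e·A·√(4πDt)), so D = M²/(4πt·(n_e·A·C_max)²).
n_e·A·C_max = 0.43 × 290 × 0.00039 = 0.04863 kg/m.
D = 5.8²/(4π × 550 × 0.04863²) = 2.06 m²/day.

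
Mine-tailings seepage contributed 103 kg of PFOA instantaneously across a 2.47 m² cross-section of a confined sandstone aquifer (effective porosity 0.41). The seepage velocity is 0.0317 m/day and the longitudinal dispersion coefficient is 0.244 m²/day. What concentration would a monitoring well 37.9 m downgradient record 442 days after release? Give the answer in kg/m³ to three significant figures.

0.736 kg/m³

For an instantaneous plane source, C(x,t) = M/(n_e·A·√(4πDt)) · exp(−(x−vt)²/(4Dt)), with n_e·A the pore (flow) area.
Plume center vt = 0.0317 × 442 = 14.0114 m, so the well at 37.9 m is 23.8886 m downgradient of the peak.
√(4πDt) = 36.81 m, giving peak height M/(n_e·A·√(4πDt)) = 103/(0.41 × 2.47 × 36.81) = 2.763 kg/m³.
(x−vt)²/(4Dt) = (23.8886)²/(4 × 0.244 × 442) = 1.323; exp(−1.323) = 0.2663.
C = 2.763 × 0.2663 = 0.736 kg/m³.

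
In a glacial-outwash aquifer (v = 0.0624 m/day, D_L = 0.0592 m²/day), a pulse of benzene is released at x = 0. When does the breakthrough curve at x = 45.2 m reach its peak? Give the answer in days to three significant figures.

709 days

For the 1D instantaneous-source solution, setting ∂C/∂t = 0 at fixed x gives v²t² + 2Dt − x² = 0, so t = (√(D² + v²x²) − D)/v².
√(D² + v²x²) = √(0.0592² + 0.0624² × 45.2²) = 2.821; v² = 0.00389376.
t = (2.821 − 0.0592)/0.00389376 = 709 days (vs. the pure-advection estimate x/v = 724 d).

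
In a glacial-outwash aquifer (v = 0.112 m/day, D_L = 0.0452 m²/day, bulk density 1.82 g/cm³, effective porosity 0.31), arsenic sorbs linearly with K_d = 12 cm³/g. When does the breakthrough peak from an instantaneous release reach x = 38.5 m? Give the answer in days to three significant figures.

24300 days

Retardation factor R = 1 + ρ_b·K_d/n = 1 + 1.82 × 12/0.31 = 71.45.
Sorption retards both mechanisms: v_R = v/R = 0.001568 m/day, D_R = D/R = 0.0006326 m²/day.
Peak time from v_R²t² + 2D_R t − x² = 0: t = (√(D_R² + v_R²x²) − D_R)/v_R².
√(D_R² + v_R²x²) = √(0.0006326² + 0.001568² × 38.5²) = 0.06037; v_R² = 2.459e-06.
t = (0.06037 − 0.0006326)/2.459e-06 = 24300 days.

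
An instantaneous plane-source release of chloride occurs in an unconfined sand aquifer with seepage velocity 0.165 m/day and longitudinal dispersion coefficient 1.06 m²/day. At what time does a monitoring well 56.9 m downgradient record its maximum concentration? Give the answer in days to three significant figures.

For the 1D instantaneous-source solution, setting ∂C/∂t = 0 at fixed x gives v²t² + 2Dt − x² = 0, so t = (√(D² + v²x²) − D)/v².
√(D² + v²x²) = √(1.06² + 0.165² × 56.9²) = 9.448; v² = 0.027225.
t = (9.448 − 1.06)/0.027225 = 308 days (vs. the pure-advection estimate x/v = 345 d).

308 days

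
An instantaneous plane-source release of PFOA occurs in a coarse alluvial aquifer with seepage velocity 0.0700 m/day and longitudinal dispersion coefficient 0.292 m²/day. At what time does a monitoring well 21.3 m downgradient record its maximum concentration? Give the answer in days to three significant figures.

For the 1D instantaneous-source solution, setting ∂C/∂t = 0 at fixed x gives v²t² + 2Dt − x² = 0, so t = (√(D² + v²x²) − D)/v².
√(D² + v²x²) = √(0.292² + 0.0700² × 21.3²) = 1.519; v² = 0.0049.
t = (1.519 − 0.292)/0.0049 = 250 days (vs. the pure-advection estimate x/v = 304 d).

250 days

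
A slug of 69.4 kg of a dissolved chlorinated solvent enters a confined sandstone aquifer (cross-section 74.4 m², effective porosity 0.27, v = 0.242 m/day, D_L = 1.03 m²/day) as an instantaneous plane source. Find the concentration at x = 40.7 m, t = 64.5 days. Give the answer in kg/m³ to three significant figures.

0.0112 kg/m³

For an instantaneous plane source, C(x,t) = M/(n_e·A·√(4πDt)) · exp(−(x−vt)²/(4Dt)), with n_e·A the pore (flow) area.
Plume center vt = 0.242 × 64.5 = 15.609 m, so the well at 40.7 m is 25.091 m downgradient of the peak.
√(4πDt) = 28.89 m, giving peak height M/(n_e·A·√(4πDt)) = 69.4/(0.27 × 74.4 × 28.89) = 0.1196 kg/m³.
(x−vt)²/(4Dt) = (25.091)²/(4 × 1.03 × 64.5) = 2.369; exp(−2.369) = 0.09357.
C = 0.1196 × 0.09357 = 0.0112 kg/m³.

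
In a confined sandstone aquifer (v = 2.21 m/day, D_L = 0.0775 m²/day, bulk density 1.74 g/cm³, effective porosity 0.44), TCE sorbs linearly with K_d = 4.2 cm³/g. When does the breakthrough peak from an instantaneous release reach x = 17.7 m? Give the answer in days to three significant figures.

141 days

Retardation factor R = 1 + ρ_b·K_d/n = 1 + 1.74 × 4.2/0.44 = 17.61.
Sorption retards both mechanisms: v_R = v/R = 0.1255 m/day, D_R = D/R = 0.004401 m²/day.
Peak time from v_R²t² + 2D_R t − x² = 0: t = (√(D_R² + v_R²x²) − D_R)/v_R².
√(D_R² + v_R²x²) = √(0.004401² + 0.1255² × 17.7²) = 2.221; v_R² = 0.01575.
t = (2.221 − 0.004401)/0.01575 = 141 days.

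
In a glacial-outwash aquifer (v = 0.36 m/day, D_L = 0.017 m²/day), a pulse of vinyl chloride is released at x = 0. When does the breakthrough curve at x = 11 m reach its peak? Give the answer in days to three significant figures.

30.4 days

For the 1D instantaneous-source solution, setting ∂C/∂t = 0 at fixed x gives v²t² + 2Dt − x² = 0, so t = (√(D² + v²x²) − D)/v².
√(D² + v²x²) = √(0.017² + 0.36² × 11²) = 3.960; v² = 0.1296.
t = (3.960 − 0.017)/0.1296 = 30.4 days (vs. the pure-advection estimate x/v = 30.6 d).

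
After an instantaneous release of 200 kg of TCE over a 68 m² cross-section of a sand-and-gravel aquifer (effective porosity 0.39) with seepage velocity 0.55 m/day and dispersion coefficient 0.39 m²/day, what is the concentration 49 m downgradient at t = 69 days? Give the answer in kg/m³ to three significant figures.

For an instantaneous plane source, C(x,t) = M/(n_e·A·√(4πDt)) · exp(−(x−vt)²/(4Dt)), with n_e·A the pore (flow) area.
Plume center vt = 0.55 × 69 = 37.95 m, so the well at 49 m is 11.05 m downgradient of the peak.
√(4πDt) = 18.39 m, giving peak height M/(n_e·A·√(4πDt)) = 200/(0.39 × 68 × 18.39) = 0.4101 kg/m³.
(x−vt)²/(4Dt) = (11.05)²/(4 × 0.39 × 69) = 1.134; exp(−1.134) = 0.3217.
C = 0.4101 × 0.3217 = 0.132 kg/m³.

0.132 kg/m³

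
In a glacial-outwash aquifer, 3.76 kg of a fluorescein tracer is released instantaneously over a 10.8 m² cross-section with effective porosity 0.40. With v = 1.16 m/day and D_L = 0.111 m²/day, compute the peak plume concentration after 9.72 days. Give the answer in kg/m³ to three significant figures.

The peak of an instantaneous 1D plume sits at x = vt; there the Gaussian factor is 1 and C_max = M/(n_e·A·√(4πDt)), where n_e·A is the pore area the mass is dissolved in.
√(4πDt) = √(4π × 0.111 × 9.72) = 3.682 m, so C_max = 3.76/(0.40 × 10.8 × 3.682) = 0.236 kg/m³.

0.236 kg/m³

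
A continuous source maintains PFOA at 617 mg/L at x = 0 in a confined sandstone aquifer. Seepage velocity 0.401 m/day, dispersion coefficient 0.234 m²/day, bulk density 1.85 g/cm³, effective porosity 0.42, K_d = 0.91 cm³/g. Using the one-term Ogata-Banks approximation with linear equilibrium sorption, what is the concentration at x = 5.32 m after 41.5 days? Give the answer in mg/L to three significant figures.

95.8 mg/L

Retardation factor R = 1 + ρ_b·K_d/n = 1 + 1.85 × 0.91/0.42 = 5.008.
Sorption retards both mechanisms: v_R = v/R = 0.08007 m/day, D_R = D/R = 0.04673 m²/day.
v_R·t = 0.08007 × 41.5 = 3.322905 m; 2√(D_R t) = 2.785 m; argument = (5.32 − 3.322905)/2.785 = 0.7171.
C = C₀ × ½·erfc(0.7171) = 617 × 0.1553 = 95.8 mg/L.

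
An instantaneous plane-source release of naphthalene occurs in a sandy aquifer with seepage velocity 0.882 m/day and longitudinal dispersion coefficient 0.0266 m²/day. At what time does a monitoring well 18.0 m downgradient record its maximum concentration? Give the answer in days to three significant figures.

20.4 days

For the 1D instantaneous-source solution, setting ∂C/∂t = 0 at fixed x gives v²t² + 2Dt − x² = 0, so t = (√(D² + v²x²) − D)/v².
√(D² + v²x²) = √(0.0266² + 0.882² × 18.0²) = 15.88; v² = 0.777924.
t = (15.88 − 0.0266)/0.777924 = 20.4 days (vs. the pure-advection estimate x/v = 20.4 d).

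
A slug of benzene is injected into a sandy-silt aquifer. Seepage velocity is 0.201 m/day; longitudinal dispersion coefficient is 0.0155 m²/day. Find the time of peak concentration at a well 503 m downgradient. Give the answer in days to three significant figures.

For the 1D instantaneous-source solution, setting ∂C/∂t = 0 at fixed x gives v²t² + 2Dt − x² = 0, so t = (√(D² + v²x²) − D)/v².
√(D² + v²x²) = √(0.0155² + 0.201² × 503²) = 101.1; v² = 0.040401.
t = (101.1 − 0.0155)/0.040401 = 2500 days (vs. the pure-advection estimate x/v = 2500 d).

2500 days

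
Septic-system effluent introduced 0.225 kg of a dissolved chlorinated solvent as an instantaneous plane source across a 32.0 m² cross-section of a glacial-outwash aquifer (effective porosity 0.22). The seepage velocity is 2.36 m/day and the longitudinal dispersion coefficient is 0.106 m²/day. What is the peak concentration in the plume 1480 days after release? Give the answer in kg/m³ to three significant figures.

The peak of an instantaneous 1D plume sits at x = vt; there the Gaussian factor is 1 and C_max = M/(n_e·A·√(4πDt)), where n_e·A is the pore area the mass is dissolved in.
√(4πDt) = √(4π × 0.106 × 1480) = 44.40 m, so C_max = 0.225/(0.22 × 32.0 × 44.40) = 0.000720 kg/m³.

0.000720 kg/m³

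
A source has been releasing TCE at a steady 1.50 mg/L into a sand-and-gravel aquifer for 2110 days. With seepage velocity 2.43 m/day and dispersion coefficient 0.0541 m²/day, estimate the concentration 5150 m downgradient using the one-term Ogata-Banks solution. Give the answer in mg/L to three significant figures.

For a continuous step input, C/C₀ ≈ ½·erfc((x−vt)/(2√(Dt))).
vt = 2.43 × 2110 = 5127.3 m and 2√(Dt) = 2√(0.0541 × 2110) = 21.37 m.
Argument (x−vt)/(2√(Dt)) = (5150 − 5127.3)/21.37 = 1.062; ½·erfc(1.062) = 0.06656.
C = 1.50 × 0.06656 = 0.0998 mg/L.

0.0998 mg/L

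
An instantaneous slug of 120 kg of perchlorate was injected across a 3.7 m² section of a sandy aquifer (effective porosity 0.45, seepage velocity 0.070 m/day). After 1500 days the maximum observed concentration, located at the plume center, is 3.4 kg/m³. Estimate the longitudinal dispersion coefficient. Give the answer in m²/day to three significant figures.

At the plume center C_max = M/(n_e·A·√(4πDt)), so D = M²/(4πt·(n_e·A·C_max)²).
n_e·A·C_max = 0.45 × 3.7 × 3.4 = 5.661 kg/m.
D = 120²/(4π × 1500 × 5.661²) = 0.0238 m²/day.

0.0238 m²/day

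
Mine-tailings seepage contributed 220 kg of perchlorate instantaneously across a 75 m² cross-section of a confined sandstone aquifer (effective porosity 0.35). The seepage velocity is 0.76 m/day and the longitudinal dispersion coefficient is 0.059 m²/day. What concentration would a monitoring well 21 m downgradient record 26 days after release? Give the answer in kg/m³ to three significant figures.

For an instantaneous plane source, C(x,t) = M/(n_e·A·√(4πDt)) · exp(−(x−vt)²/(4Dt)), with n_e·A the pore (flow) area.
Plume center vt = 0.76 × 26 = 19.76 m, so the well at 21 m is 1.24 m downgradient of the peak.
√(4πDt) = 4.391 m, giving peak height M/(n_e·A·√(4πDt)) = 220/(0.35 × 75 × 4.391) = 1.909 kg/m³.
(x−vt)²/(4Dt) = (1.24)²/(4 × 0.059 × 26) = 0.2506; exp(−0.2506) = 0.7783.
C = 1.909 × 0.7783 = 1.49 kg/m³.

1.49 kg/m³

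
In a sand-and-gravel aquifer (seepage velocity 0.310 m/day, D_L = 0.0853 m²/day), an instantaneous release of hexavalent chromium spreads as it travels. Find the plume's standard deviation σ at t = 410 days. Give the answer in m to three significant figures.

8.36 m

Dispersive spreading gives a Gaussian with σ² = 2Dt; advection only shifts the center.
σ = √(2 × 0.0853 × 410) = 8.36 m.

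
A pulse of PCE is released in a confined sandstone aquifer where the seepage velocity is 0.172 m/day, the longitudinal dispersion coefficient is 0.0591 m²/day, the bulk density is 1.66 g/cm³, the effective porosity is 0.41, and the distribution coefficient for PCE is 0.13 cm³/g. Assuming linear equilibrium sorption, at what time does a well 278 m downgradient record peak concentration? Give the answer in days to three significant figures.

Retardation factor R = 1 + ρ_b·K_d/n = 1 + 1.66 × 0.13/0.41 = 1.526.
Sorption retards both mechanisms: v_R = v/R = 0.1127 m/day, D_R = D/R = 0.03873 m²/day.
Peak time from v_R²t² + 2D_R t − x² = 0: t = (√(D_R² + v_R²x²) − D_R)/v_R².
√(D_R² + v_R²x²) = √(0.03873² + 0.1127² × 278²) = 31.33; v_R² = 0.01270.
t = (31.33 − 0.03873)/0.01270 = 2460 days.

2460 days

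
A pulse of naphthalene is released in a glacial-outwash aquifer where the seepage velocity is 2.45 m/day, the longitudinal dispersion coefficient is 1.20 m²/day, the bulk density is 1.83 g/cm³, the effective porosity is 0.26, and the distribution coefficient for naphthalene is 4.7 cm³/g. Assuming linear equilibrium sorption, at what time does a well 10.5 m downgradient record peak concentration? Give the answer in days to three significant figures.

Retardation factor R = 1 + ρ_b·K_d/n = 1 + 1.83 × 4.7/0.26 = 34.08.
Sorption retards both mechanisms: v_R = v/R = 0.07189 m/day, D_R = D/R = 0.03521 m²/day.
Peak time from v_R²t² + 2D_R t − x² = 0: t = (√(D_R² + v_R²x²) − D_R)/v_R².
√(D_R² + v_R²x²) = √(0.03521² + 0.07189² × 10.5²) = 0.7557; v_R² = 0.005168.
t = (0.7557 − 0.03521)/0.005168 = 139 days.

139 days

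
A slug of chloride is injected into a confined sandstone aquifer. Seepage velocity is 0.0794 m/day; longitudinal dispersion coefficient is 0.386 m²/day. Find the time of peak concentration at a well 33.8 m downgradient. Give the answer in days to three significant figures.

For the 1D instantaneous-source solution, setting ∂C/∂t = 0 at fixed x gives v²t² + 2Dt − x² = 0, so t = (√(D² + v²x²) − D)/v².
√(D² + v²x²) = √(0.386² + 0.0794² × 33.8²) = 2.711; v² = 0.00630436.
t = (2.711 − 0.386)/0.00630436 = 369 days (vs. the pure-advection estimate x/v = 426 d).

369 days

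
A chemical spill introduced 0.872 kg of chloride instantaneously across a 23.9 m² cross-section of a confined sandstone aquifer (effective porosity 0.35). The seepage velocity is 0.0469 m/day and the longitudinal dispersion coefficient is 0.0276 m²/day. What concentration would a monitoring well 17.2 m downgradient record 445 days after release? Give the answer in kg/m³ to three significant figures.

0.00638 kg/m³

For an instantaneous plane source, C(x,t) = M/(n_e·A·√(4πDt)) · exp(−(x−vt)²/(4Dt)), with n_e·A the pore (flow) area.
Plume center vt = 0.0469 × 445 = 20.8705 m, so the well at 17.2 m is 3.6705 m upgradient of the peak.
√(4πDt) = 12.42 m, giving peak height M/(n_e·A·√(4πDt)) = 0.872/(0.35 × 23.9 × 12.42) = 0.008393 kg/m³.
(x−vt)²/(4Dt) = (-3.6705)²/(4 × 0.0276 × 445) = 0.2742; exp(−0.2742) = 0.7602.
C = 0.008393 × 0.7602 = 0.00638 kg/m³.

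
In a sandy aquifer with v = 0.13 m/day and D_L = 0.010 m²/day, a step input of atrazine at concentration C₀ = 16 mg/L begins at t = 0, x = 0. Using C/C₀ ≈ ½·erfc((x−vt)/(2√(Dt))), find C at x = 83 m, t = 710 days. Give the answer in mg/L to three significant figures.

15.9 mg/L

For a continuous step input, C/C₀ ≈ ½·erfc((x−vt)/(2√(Dt))).
vt = 0.13 × 710 = 92.3 m and 2√(Dt) = 2√(0.010 × 710) = 5.329 m.
Argument (x−vt)/(2√(Dt)) = (83 − 92.3)/5.329 = -1.745; ½·erfc(-1.745) = 0.9932.
C = 16 × 0.9932 = 15.9 mg/L.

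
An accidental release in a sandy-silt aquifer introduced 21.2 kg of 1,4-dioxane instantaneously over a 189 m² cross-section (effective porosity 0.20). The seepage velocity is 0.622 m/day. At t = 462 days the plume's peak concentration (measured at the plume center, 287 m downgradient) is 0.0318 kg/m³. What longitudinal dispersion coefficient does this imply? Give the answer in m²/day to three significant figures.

At the plume center C_max = M/(n_e·A·√(4πDt)), so D = M²/(4πt·(n_e·A·C_max)²).
n_e·A·C_max = 0.20 × 189 × 0.0318 = 1.202 kg/m.
D = 21.2²/(4π × 462 × 1.202²) = 0.0536 m²/day.

0.0536 m²/day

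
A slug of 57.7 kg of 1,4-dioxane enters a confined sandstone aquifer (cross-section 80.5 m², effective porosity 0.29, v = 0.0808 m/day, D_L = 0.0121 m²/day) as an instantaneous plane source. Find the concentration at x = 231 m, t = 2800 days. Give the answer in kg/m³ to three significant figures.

0.101 kg/m³

For an instantaneous plane source, C(x,t) = M/(n_e·A·√(4πDt)) · exp(−(x−vt)²/(4Dt)), with n_e·A the pore (flow) area.
Plume center vt = 0.0808 × 2800 = 226.24 m, so the well at 231 m is 4.76 m downgradient of the peak.
√(4πDt) = 20.63 m, giving peak height M/(n_e·A·√(4πDt)) = 57.7/(0.29 × 80.5 × 20.63) = 0.1198 kg/m³.
(x−vt)²/(4Dt) = (4.76)²/(4 × 0.0121 × 2800) = 0.1672; exp(−0.1672) = 0.8460.
C = 0.1198 × 0.8460 = 0.101 kg/m³.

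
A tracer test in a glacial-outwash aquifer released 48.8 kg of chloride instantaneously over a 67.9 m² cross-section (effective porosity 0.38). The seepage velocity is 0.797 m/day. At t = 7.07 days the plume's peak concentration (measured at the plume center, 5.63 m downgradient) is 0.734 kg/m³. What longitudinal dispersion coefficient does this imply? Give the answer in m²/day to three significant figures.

At the plume center C_max = M/(n_e·A·√(4πDt)), so D = M²/(4πt·(n_e·A·C_max)²).
n_e·A·C_max = 0.38 × 67.9 × 0.734 = 18.94 kg/m.
D = 48.8²/(4π × 7.07 × 18.94²) = 0.0747 m²/day.

0.0747 m²/day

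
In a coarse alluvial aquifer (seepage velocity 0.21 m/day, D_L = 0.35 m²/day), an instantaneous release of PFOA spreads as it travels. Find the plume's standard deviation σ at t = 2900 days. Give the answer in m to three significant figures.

45.1 m

Dispersive spreading gives a Gaussian with σ² = 2Dt; advection only shifts the center.
σ = √(2 × 0.35 × 2900) = 45.1 m.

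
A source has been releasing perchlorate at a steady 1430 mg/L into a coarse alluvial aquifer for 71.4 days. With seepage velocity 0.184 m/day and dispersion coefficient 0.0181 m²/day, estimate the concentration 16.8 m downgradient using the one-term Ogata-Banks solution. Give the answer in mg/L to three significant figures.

16.2 mg/L

For a continuous step input, C/C₀ ≈ ½·erfc((x−vt)/(2√(Dt))).
vt = 0.184 × 71.4 = 13.1376 m and 2√(Dt) = 2√(0.0181 × 71.4) = 2.274 m.
Argument (x−vt)/(2√(Dt)) = (16.8 − 13.1376)/2.274 = 1.611; ½·erfc(1.611) = 0.01135.
C = 1430 × 0.01135 = 16.2 mg/L.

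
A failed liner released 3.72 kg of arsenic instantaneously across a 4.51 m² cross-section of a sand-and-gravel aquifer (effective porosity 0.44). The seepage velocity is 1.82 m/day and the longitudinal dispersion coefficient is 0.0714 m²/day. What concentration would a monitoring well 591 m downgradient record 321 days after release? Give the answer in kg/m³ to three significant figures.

For an instantaneous plane source, C(x,t) = M/(n_e·A·√(4πDt)) · exp(−(x−vt)²/(4Dt)), with n_e·A the pore (flow) area.
Plume center vt = 1.82 × 321 = 584.22 m, so the well at 591 m is 6.78 m downgradient of the peak.
√(4πDt) = 16.97 m, giving peak height M/(n_e·A·√(4πDt)) = 3.72/(0.44 × 4.51 × 16.97) = 0.1105 kg/m³.
(x−vt)²/(4Dt) = (6.78)²/(4 × 0.0714 × 321) = 0.5014; exp(−0.5014) = 0.6057.
C = 0.1105 × 0.6057 = 0.0669 kg/m³.

0.0669 kg/m³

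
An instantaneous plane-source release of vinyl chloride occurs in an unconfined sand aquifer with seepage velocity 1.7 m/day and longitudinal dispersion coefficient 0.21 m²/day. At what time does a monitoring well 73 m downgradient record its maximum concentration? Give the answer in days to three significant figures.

42.9 days

For the 1D instantaneous-source solution, setting ∂C/∂t = 0 at fixed x gives v²t² + 2Dt − x² = 0, so t = (√(D² + v²x²) − D)/v².
√(D² + v²x²) = √(0.21² + 1.7² × 73²) = 124.1; v² = 2.89.
t = (124.1 − 0.21)/2.89 = 42.9 days (vs. the pure-advection estimate x/v = 42.9 d).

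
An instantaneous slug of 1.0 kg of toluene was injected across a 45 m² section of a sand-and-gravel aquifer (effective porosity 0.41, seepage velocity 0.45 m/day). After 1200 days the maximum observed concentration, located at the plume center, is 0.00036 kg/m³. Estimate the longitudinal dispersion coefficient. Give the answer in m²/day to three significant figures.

1.50 m²/day

At the plume center C_max = M/(n_e·A·√(4πDt)), so D = M²/(4πt·(n_e·A·C_max)²).
n_e·A·C_max = 0.41 × 45 × 0.00036 = 0.006642 kg/m.
D = 1.0²/(4π × 1200 × 0.006642²) = 1.50 m²/day.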